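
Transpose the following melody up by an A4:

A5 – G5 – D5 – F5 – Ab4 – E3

A5 up an augmented fourth is D#6.
G5: a fourth up reaches C, and 6 semitones makes it C#6.
D5 up an augmented fourth is G#5.
F5 up an augmented fourth is B5.
An augmented fourth up from Ab4 gives D5.
E3: a fourth up reaches A, and 6 semitones makes it A#3.

D#6 C#6 G#5 B5 D5 A#3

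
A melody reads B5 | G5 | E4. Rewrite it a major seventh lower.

C5 Ab4 F3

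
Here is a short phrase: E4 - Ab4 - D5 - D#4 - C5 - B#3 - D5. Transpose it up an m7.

D5 Gb5 C6 C#5 Bb5 A#4 C6

E4 → D5
Ab4 → Gb5
D5 → C6
D#4 → C#5
C5 → Bb5
B#3 → A#4
D5 → C6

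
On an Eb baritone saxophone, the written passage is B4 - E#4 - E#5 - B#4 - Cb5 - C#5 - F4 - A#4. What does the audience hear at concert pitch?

D3 G#2 G#3 D#3 Ebb3 E3 Ab2 C#3

Written C4 on the Eb baritone saxophone sounds as Eb2, a major thirteenth lower; apply that shift to every note.
B4 -> D3
E#4 -> G#2
E#5 -> G#3
B#4 -> D#3
Cb5 -> Ebb3
C#5 -> E3
F4 -> Ab2
A#4 -> C#3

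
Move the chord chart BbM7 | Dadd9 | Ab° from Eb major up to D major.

AM7 C#add9 G°

Eb major up to D major is a major seventh; each chord root moves by that interval while the quality stays the same.
BbM7: root Bb up a major seventh → A, giving AM7.
Dadd9: root D up a major seventh → C#, giving C#add9.
Ab°: root Ab up a major seventh → G, giving G°.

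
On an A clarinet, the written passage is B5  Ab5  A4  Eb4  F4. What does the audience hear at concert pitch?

G#5 F5 F#4 C4 D4

The A clarinet sounds a minor third below written, so transpose each written note down a minor third.
B5 → G#5
Ab5 → F5
A4 → F#4
Eb4 → C4
F4 → D4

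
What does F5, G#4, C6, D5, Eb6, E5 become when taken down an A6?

Abb4 Bb3 Ebb5 Fb4 Gbb5 Gb4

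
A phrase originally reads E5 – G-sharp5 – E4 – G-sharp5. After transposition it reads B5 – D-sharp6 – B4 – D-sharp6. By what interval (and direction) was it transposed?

up a perfect fifth

From E5 to B5 is 5 letter names — a fifth of some quality.
E5 to B5 is 7 semitones, which makes it a perfect fifth; the second version is higher, so the direction is up.
Checking another pair — G#5 → D#6 — gives the same interval.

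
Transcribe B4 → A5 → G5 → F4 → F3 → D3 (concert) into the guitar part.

Written C4 sounds as C3 on the guitar, so concert pitches are written a perfect octave up.
B4 becomes B5
A5 becomes A6
G5 becomes G6
F4 becomes F5
F3 becomes F4
D3 becomes D4

B5 A6 G6 F5 F4 D4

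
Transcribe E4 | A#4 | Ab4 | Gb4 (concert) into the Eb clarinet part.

Written C4 sounds as Eb4 on the Eb clarinet, so concert pitches are written a minor third down.
E4 → C#4
A#4 → F##4
Ab4 → F4
Gb4 → Eb4

C#4 F##4 F4 Eb4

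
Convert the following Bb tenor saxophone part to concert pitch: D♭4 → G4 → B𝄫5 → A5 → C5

Cb3 F3 Abb4 G4 Bb3

Written C4 on the Bb tenor saxophone sounds as Bb2, a major ninth lower; apply that shift to every note.
Db4 to Cb3
G4 to F3
Bbb5 to Abb4
A5 to G4
C5 to Bb3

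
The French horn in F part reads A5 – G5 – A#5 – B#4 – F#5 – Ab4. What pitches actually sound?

The French horn in F sounds a perfect fifth below written, so transpose each written note down a perfect fifth.
A5 gives D5
G5 gives C5
A#5 gives D#5
B#4 gives E#4
F#5 gives B4
Ab4 gives Db4

D5 C5 D#5 E#4 B4 Db4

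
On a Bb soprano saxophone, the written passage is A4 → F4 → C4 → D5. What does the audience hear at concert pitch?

The Bb soprano saxophone sounds a major second below written, so transpose each written note down a major second.
A4 -> G4
F4 -> Eb4
C4 -> Bb3
D5 -> C5

G4 Eb4 Bb3 C5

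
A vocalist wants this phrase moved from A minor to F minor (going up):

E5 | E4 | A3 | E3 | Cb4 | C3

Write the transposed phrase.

C6 C5 F4 C4 Abb4 Ab3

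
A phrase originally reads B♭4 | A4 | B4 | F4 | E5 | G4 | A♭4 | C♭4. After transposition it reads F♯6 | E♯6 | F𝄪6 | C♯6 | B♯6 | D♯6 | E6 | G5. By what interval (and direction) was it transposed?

From Bb4 to F#6 is 12 letter names — a twelfth of some quality.
Bb4 to F#6 is 20 semitones, which makes it an augmented twelfth; the second version is higher, so the direction is up.
Checking another pair — Cb4 → G5 — gives the same interval.

up an augmented twelfth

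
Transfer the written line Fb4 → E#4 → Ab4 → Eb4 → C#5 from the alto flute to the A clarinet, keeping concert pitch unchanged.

Ebb4 D#4 Gb4 Db4 B4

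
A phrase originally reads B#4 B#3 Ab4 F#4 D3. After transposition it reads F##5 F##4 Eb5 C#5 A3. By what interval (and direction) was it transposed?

up a perfect fifth

From B#4 to F##5 is 5 letter names — a fifth of some quality.
B#4 to F##5 is 7 semitones, which makes it a perfect fifth; the second version is higher, so the direction is up.
Checking another pair — D3 → A3 — gives the same interval.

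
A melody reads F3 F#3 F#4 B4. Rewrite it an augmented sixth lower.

F3: a sixth down reaches A, and 10 semitones makes it Abb2.
F#3 down an augmented sixth is Ab2.
F#4: a sixth down reaches A, and 10 semitones makes it Ab3.
B4 down an augmented sixth is Db4.

Abb2 Ab2 Ab3 Db4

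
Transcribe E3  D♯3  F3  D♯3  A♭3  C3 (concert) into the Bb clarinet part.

F#3 E#3 G3 E#3 Bb3 D3

Written C4 sounds as Bb3 on the Bb clarinet, so concert pitches are written a major second up.
E3 becomes F#3
D#3 becomes E#3
F3 becomes G3
D#3 becomes E#3
Ab3 becomes Bb3
C3 becomes D3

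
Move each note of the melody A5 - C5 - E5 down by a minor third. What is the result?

A5 down a minor third is F#5.
C5 down a minor third is A4.
A minor third down from E5 gives C#5.

F#5 A4 C#5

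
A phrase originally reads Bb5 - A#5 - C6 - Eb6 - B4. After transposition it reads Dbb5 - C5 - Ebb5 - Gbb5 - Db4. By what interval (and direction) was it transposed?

down an augmented sixth

From Bb5 to Dbb5 is 6 letter names — a sixth of some quality.
Dbb5 to Bb5 is 10 semitones, which makes it an augmented sixth; the second version is lower, so the direction is down.
Checking another pair — B4 → Db4 — gives the same interval.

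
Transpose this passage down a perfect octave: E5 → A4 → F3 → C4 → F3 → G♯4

E4 A3 F2 C3 F2 G#3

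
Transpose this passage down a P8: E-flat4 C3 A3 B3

Eb3 C2 A2 B2

Eb4 down a perfect octave is Eb3.
A perfect octave down from C3 gives C2.
A3: an octave down reaches A, and 12 semitones makes it A2.
B3: an octave down reaches B, and 12 semitones makes it B2.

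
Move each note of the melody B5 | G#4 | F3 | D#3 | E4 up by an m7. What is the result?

A6 F#5 Eb4 C#4 D5

B5 up a minor seventh is A6.
A minor seventh up from G#4 gives F#5.
A minor seventh up from F3 gives Eb4.
A minor seventh up from D#3 gives C#4.
A minor seventh up from E4 gives D5.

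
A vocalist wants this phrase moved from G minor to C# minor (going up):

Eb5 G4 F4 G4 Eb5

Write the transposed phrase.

A5 C#5 B4 C#5 A5

G minor to C# minor up is an augmented fourth, so every note moves up by that interval.
Eb5 gives A5
G4 gives C#5
F4 gives B4
G4 gives C#5
Eb5 gives A5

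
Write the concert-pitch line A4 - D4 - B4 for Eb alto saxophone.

F#5 B4 G#5

Written C4 sounds as Eb3 on the Eb alto saxophone, so concert pitches are written a major sixth up.
A4 -> F#5
D4 -> B4
B4 -> G#5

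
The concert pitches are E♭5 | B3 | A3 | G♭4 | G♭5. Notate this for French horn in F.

Bb5 F#4 E4 Db5 Db6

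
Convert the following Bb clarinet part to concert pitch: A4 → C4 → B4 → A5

The Bb clarinet sounds a major second below written, so transpose each written note down a major second.
A4 -> G4
C4 -> Bb3
B4 -> A4
A5 -> G5

G4 Bb3 A4 G5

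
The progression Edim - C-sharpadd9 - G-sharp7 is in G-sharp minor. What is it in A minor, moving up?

G-sharp minor up to A minor is a minor second; each chord root moves by that interval while the quality stays the same.
Edim: root E up a minor second → F, giving Fdim.
C-sharpadd9: root C-sharp up a minor second → D, giving Dadd9.
G-sharp7: root G-sharp up a minor second → A, giving A7.

Fdim Dadd9 A7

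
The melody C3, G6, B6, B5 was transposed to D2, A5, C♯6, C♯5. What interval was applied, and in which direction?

Take the first pair: C3 → D2. C to D spans 7 letter names, so the interval is some kind of seventh.
D2 to C3 is 10 semitones, which makes it a minor seventh; the second version is lower, so the direction is down.
Checking another pair — B5 → C#5 — gives the same interval.

down a minor seventh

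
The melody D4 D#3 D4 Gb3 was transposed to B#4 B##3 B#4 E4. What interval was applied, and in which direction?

From D4 to B#4 is 6 letter names — a sixth of some quality.
D4 to B#4 is 10 semitones, which makes it an augmented sixth; the second version is higher, so the direction is up.
Checking another pair — Gb3 → E4 — gives the same interval.

up an augmented sixth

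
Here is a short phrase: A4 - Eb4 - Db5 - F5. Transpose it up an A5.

An augmented fifth up from A4 gives E#5.
Eb4 up an augmented fifth is B4.
Db5: a fifth up reaches A, and 8 semitones makes it A5.
F5 up an augmented fifth is C#6.

E#5 B4 A5 C#6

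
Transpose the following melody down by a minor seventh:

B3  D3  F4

C#3 E2 G3

B3 → C#3
D3 → E2
F4 → G3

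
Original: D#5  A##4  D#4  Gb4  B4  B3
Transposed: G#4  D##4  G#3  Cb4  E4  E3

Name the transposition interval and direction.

From D#5 to G#4 is 5 letter names — a fifth of some quality.
G#4 to D#5 is 7 semitones, which makes it a perfect fifth; the second version is lower, so the direction is down.
Checking another pair — B3 → E3 — gives the same interval.

down a perfect fifth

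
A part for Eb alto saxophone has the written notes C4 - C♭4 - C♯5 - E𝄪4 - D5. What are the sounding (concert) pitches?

Eb3 Ebb3 E4 G##3 F4

The Eb alto saxophone sounds a major sixth below written, so transpose each written note down a major sixth.
C4 becomes Eb3
Cb4 becomes Ebb3
C#5 becomes E4
E##4 becomes G##3
D5 becomes F4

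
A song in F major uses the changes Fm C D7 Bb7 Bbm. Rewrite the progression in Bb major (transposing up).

F major up to Bb major is a perfect fourth; each chord root moves by that interval while the quality stays the same.
Fm: root F up a perfect fourth → Bb, giving Bbm.
C: root C up a perfect fourth → F, giving F.
D7: root D up a perfect fourth → G, giving G7.
Bb7: root Bb up a perfect fourth → Eb, giving Eb7.
Bbm: root Bb up a perfect fourth → Eb, giving Ebm.

Bbm F G7 Eb7 Ebm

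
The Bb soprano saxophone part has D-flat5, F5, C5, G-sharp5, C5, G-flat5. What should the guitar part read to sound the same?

Cb6 Eb6 Bb5 F#6 Bb5 Fb6

First find concert pitch: the Bb soprano saxophone sounds a major second below written, so D-flat5 F5 C5 G-sharp5 C5 G-flat5 sounds Cb5 Eb5 Bb4 F#5 Bb4 Fb5.
Then write for guitar: it sounds a perfect octave below written, so the part must be a perfect octave above concert.
Cb5 → Cb6
Eb5 → Eb6
Bb4 → Bb5
F#5 → F#6
Bb4 → Bb5
Fb5 → Fb6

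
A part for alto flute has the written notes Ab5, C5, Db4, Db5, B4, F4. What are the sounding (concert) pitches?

Eb5 G4 Ab3 Ab4 F#4 C4

Written C4 on the alto flute sounds as G3, a perfect fourth lower; apply that shift to every note.
Ab5 becomes Eb5
C5 becomes G4
Db4 becomes Ab3
Db5 becomes Ab4
B4 becomes F#4
F4 becomes C4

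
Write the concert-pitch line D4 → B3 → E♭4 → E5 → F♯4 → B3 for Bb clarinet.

E4 C#4 F4 F#5 G#4 C#4

The Bb clarinet sounds a major second below written, so the written part must be a major second above concert — transpose each note up.
D4 becomes E4
B3 becomes C#4
Eb4 becomes F4
E5 becomes F#5
F#4 becomes G#4
B3 becomes C#4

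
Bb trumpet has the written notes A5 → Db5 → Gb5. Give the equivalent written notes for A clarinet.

Bb5 Ebb5 Abb5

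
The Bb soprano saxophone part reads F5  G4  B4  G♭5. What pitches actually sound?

Eb5 F4 A4 Fb5

The Bb soprano saxophone sounds a major second below written, so transpose each written note down a major second.
F5 → Eb5
G4 → F4
B4 → A4
Gb5 → Fb5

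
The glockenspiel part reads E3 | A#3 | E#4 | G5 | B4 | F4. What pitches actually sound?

E5 A#5 E#6 G7 B6 F6

Written C4 on the glockenspiel sounds as C6, a perfect fifteenth higher; apply that shift to every note.
E3 becomes E5
A#3 becomes A#5
E#4 becomes E#6
G5 becomes G7
B4 becomes B6
F4 becomes F6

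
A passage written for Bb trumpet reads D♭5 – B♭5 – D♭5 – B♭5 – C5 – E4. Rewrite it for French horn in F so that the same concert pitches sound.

Gb5 Eb6 Gb5 Eb6 F5 A4

First find concert pitch: the Bb trumpet sounds a major second below written, so D♭5 B♭5 D♭5 B♭5 C5 E4 sounds Cb5 Ab5 Cb5 Ab5 Bb4 D4.
Then write for French horn in F: it sounds a perfect fifth below written, so the part must be a perfect fifth above concert.
Cb5 → Gb5
Ab5 → Eb6
Cb5 → Gb5
Ab5 → Eb6
Bb4 → F5
D4 → A4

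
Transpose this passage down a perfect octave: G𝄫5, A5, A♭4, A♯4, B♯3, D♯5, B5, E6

Gbb5: an octave down reaches G, and 12 semitones makes it Gbb4.
A5 down a perfect octave is A4.
Ab4: an octave down reaches A, and 12 semitones makes it Ab3.
A perfect octave down from A#4 gives A#3.
A perfect octave down from B#3 gives B#2.
D#5 down a perfect octave is D#4.
B5: an octave down reaches B, and 12 semitones makes it B4.
E6: an octave down reaches E, and 12 semitones makes it E5.

Gbb4 A4 Ab3 A#3 B#2 D#4 B4 E5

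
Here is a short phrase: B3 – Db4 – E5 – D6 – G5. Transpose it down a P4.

F#3 Ab3 B4 A5 D5

B3 gives F#3
Db4 gives Ab3
E5 gives B4
D6 gives A5
G5 gives D5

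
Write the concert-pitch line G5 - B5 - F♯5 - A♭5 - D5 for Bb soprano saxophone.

Written C4 sounds as Bb3 on the Bb soprano saxophone, so concert pitches are written a major second up.
G5 → A5
B5 → C#6
F#5 → G#5
Ab5 → Bb5
D5 → E5

A5 C#6 G#5 Bb5 E5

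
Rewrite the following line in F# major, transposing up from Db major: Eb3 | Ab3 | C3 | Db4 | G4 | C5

G#3 C#4 E#3 F#4 B#4 E#5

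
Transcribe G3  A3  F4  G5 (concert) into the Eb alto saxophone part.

E4 F#4 D5 E6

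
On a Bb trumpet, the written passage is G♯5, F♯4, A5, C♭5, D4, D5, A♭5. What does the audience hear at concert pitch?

F#5 E4 G5 Bbb4 C4 C5 Gb5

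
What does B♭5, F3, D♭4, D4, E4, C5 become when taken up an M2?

C6 G3 Eb4 E4 F#4 D5

Bb5 gives C6
F3 gives G3
Db4 gives Eb4
D4 gives E4
E4 gives F#4
C5 gives D5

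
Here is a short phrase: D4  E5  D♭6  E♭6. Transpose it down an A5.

Gb3 Ab4 Gbb5 Abb5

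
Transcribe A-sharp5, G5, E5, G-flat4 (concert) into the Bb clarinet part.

B#5 A5 F#5 Ab4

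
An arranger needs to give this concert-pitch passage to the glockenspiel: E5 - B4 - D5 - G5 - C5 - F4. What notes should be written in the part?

E3 B2 D3 G3 C3 F2

Written C4 sounds as C6 on the glockenspiel, so concert pitches are written a perfect fifteenth down.
E5 gives E3
B4 gives B2
D5 gives D3
G5 gives G3
C5 gives C3
F4 gives F2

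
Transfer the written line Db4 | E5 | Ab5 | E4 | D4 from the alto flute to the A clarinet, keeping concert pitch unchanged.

First find concert pitch: the alto flute sounds a perfect fourth below written, so Db4 E5 Ab5 E4 D4 sounds Ab3 B4 Eb5 B3 A3.
Then write for A clarinet: it sounds a minor third below written, so the part must be a minor third above concert.
Ab3 → Cb4
B4 → D5
Eb5 → Gb5
B3 → D4
A3 → C4

Cb4 D5 Gb5 D4 C4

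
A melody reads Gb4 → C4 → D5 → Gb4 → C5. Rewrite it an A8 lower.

Gb4 gives Gbb3
C4 gives Cb3
D5 gives Db4
Gb4 gives Gbb3
C5 gives Cb4

Gbb3 Cb3 Db4 Gbb3 Cb4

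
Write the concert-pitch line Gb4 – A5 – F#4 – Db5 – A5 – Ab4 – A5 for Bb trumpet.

Ab4 B5 G#4 Eb5 B5 Bb4 B5

Written C4 sounds as Bb3 on the Bb trumpet, so concert pitches are written a major second up.
Gb4 becomes Ab4
A5 becomes B5
F#4 becomes G#4
Db5 becomes Eb5
A5 becomes B5
Ab4 becomes Bb4
A5 becomes B5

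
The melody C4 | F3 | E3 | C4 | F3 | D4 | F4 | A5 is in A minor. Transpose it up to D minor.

From A up to D is a perfect fourth; apply that to each pitch.
C4 becomes F4
F3 becomes Bb3
E3 becomes A3
C4 becomes F4
F3 becomes Bb3
D4 becomes G4
F4 becomes Bb4
A5 becomes D6

F4 Bb3 A3 F4 Bb3 G4 Bb4 D6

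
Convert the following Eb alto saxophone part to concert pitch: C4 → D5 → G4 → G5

Written C4 on the Eb alto saxophone sounds as Eb3, a major sixth lower; apply that shift to every note.
C4 -> Eb3
D5 -> F4
G4 -> Bb3
G5 -> Bb4

Eb3 F4 Bb3 Bb4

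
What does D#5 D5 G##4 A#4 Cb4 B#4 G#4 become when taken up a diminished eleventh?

G6 Gb6 C#6 D6 Fbb5 E6 C6

D#5: an eleventh up reaches G, and 16 semitones makes it G6.
A diminished eleventh up from D5 gives Gb6.
A diminished eleventh up from G##4 gives C#6.
A#4 up a diminished eleventh is D6.
Cb4: an eleventh up reaches F, and 16 semitones makes it Fbb5.
B#4 up a diminished eleventh is E6.
G#4: an eleventh up reaches C, and 16 semitones makes it C6.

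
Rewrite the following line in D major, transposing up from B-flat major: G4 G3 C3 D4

B4 B3 E3 F#4

B-flat major to D major up is a major third, so every note moves up by that interval.
G4 becomes B4
G3 becomes B3
C3 becomes E3
D4 becomes F#4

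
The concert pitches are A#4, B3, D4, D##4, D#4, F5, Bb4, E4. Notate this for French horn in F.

E#5 F#4 A4 A##4 A#4 C6 F5 B4

The French horn in F sounds a perfect fifth below written, so the written part must be a perfect fifth above concert — transpose each note up.
A#4 -> E#5
B3 -> F#4
D4 -> A4
D##4 -> A##4
D#4 -> A#4
F5 -> C6
Bb4 -> F5
E4 -> B4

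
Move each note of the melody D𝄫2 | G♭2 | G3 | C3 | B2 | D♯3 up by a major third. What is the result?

Dbb2 to Fb2
Gb2 to Bb2
G3 to B3
C3 to E3
B2 to D#3
D#3 to F##3

Fb2 Bb2 B3 E3 D#3 F##3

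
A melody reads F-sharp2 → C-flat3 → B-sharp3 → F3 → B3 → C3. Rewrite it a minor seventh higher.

A minor seventh up from F#2 gives E3.
Cb3 up a minor seventh is Bbb3.
B#3: a seventh up reaches A, and 10 semitones makes it A#4.
F3: a seventh up reaches E, and 10 semitones makes it Eb4.
B3: a seventh up reaches A, and 10 semitones makes it A4.
C3: a seventh up reaches B, and 10 semitones makes it Bb3.

E3 Bbb3 A#4 Eb4 A4 Bb3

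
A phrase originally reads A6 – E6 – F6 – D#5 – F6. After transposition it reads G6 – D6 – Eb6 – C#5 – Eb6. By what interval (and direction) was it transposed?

Take the first pair: A6 → G6. A to G spans 2 letter names, so the interval is some kind of second.
G6 to A6 is 2 semitones, which makes it a major second; the second version is lower, so the direction is down.
Checking another pair — F6 → Eb6 — gives the same interval.

down a major second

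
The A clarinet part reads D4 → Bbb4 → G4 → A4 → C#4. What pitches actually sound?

B3 Gb4 E4 F#4 A#3

The A clarinet sounds a minor third below written, so transpose each written note down a minor third.
D4 becomes B3
Bbb4 becomes Gb4
G4 becomes E4
A4 becomes F#4
C#4 becomes A#3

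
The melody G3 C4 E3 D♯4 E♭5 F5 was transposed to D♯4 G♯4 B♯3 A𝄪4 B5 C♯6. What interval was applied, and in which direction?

up an augmented fifth

Take the first pair: G3 → D#4. G to D spans 5 letter names, so the interval is some kind of fifth.
G3 to D#4 is 8 semitones, which makes it an augmented fifth; the second version is higher, so the direction is up.
Checking another pair — F5 → C#6 — gives the same interval.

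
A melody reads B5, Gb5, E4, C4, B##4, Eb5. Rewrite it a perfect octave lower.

B4 Gb4 E3 C3 B##3 Eb4

B5 gives B4
Gb5 gives Gb4
E4 gives E3
C4 gives C3
B##4 gives B##3
Eb5 gives Eb4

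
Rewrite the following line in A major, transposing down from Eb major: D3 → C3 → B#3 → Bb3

G#2 F#2 E##3 E3

From Eb down to A is a diminished fifth; apply that to each pitch.
D3 becomes G#2
C3 becomes F#2
B#3 becomes E##3
Bb3 becomes E3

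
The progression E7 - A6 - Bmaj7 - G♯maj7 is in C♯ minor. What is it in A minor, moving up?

C7 F6 Gmaj7 Emaj7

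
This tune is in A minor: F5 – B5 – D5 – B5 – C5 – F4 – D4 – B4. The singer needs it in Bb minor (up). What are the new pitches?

Gb5 C6 Eb5 C6 Db5 Gb4 Eb4 C5

A minor to Bb minor up is a minor second, so every note moves up by that interval.
F5 -> Gb5
B5 -> C6
D5 -> Eb5
B5 -> C6
C5 -> Db5
F4 -> Gb4
D4 -> Eb4
B4 -> C5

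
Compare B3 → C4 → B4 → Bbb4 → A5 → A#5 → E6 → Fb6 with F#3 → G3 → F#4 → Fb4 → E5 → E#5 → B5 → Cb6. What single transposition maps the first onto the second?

Take the first pair: B3 → F#3. B to F spans 4 letter names, so the interval is some kind of fourth.
F#3 to B3 is 5 semitones, which makes it a perfect fourth; the second version is lower, so the direction is down.
Checking another pair — Fb6 → Cb6 — gives the same interval.

down a perfect fourth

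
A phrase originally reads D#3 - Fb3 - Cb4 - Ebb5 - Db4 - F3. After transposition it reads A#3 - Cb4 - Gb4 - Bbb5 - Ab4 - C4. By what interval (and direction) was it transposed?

up a perfect fifth

From D#3 to A#3 is 5 letter names — a fifth of some quality.
D#3 to A#3 is 7 semitones, which makes it a perfect fifth; the second version is higher, so the direction is up.
Checking another pair — F3 → C4 — gives the same interval.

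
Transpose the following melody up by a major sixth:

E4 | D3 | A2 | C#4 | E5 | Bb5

E4 up a major sixth is C#5.
D3: a sixth up reaches B, and 9 semitones makes it B3.
A major sixth up from A2 gives F#3.
A major sixth up from C#4 gives A#4.
E5 up a major sixth is C#6.
A major sixth up from Bb5 gives G6.

C#5 B3 F#3 A#4 C#6 G6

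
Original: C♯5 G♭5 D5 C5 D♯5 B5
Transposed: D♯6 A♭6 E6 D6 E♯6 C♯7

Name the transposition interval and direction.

up a major ninth

From C#5 to D#6 is 9 letter names — a ninth of some quality.
C#5 to D#6 is 14 semitones, which makes it a major ninth; the second version is higher, so the direction is up.
Checking another pair — B5 → C#7 — gives the same interval.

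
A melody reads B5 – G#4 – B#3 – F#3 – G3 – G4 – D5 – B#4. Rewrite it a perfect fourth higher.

B5: a fourth up reaches E, and 5 semitones makes it E6.
G#4 up a perfect fourth is C#5.
A perfect fourth up from B#3 gives E#4.
A perfect fourth up from F#3 gives B3.
A perfect fourth up from G3 gives C4.
A perfect fourth up from G4 gives C5.
D5: a fourth up reaches G, and 5 semitones makes it G5.
B#4: a fourth up reaches E, and 5 semitones makes it E#5.

E6 C#5 E#4 B3 C4 C5 G5 E#5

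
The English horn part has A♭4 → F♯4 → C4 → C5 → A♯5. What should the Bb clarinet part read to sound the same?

Eb4 C#4 G3 G4 E#5

First find concert pitch: the English horn sounds a perfect fifth below written, so A♭4 F♯4 C4 C5 A♯5 sounds Db4 B3 F3 F4 D#5.
Then write for Bb clarinet: it sounds a major second below written, so the part must be a major second above concert.
Db4 → Eb4
B3 → C#4
F3 → G3
F4 → G4
D#5 → E#5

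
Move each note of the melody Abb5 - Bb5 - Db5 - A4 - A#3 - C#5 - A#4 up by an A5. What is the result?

Eb6 F#6 A5 E#5 E##4 G##5 E##5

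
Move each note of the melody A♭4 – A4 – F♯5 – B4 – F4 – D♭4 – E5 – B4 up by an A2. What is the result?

B4 B#4 G##5 C##5 G#4 E4 F##5 C##5

Ab4: a second up reaches B, and 3 semitones makes it B4.
A4 up an augmented second is B#4.
F#5: a second up reaches G, and 3 semitones makes it G##5.
B4: a second up reaches C, and 3 semitones makes it C##5.
An augmented second up from F4 gives G#4.
Db4 up an augmented second is E4.
E5: a second up reaches F, and 3 semitones makes it F##5.
B4 up an augmented second is C##5.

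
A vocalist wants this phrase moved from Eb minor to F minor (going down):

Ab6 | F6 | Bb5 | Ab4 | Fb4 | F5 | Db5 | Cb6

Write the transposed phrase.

From Eb down to F is a minor seventh; apply that to each pitch.
Ab6 to Bb5
F6 to G5
Bb5 to C5
Ab4 to Bb3
Fb4 to Gb3
F5 to G4
Db5 to Eb4
Cb6 to Db5

Bb5 G5 C5 Bb3 Gb3 G4 Eb4 Db5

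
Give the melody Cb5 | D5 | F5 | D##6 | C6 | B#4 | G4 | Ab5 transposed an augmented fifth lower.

Cb5 down an augmented fifth is Fbb4.
An augmented fifth down from D5 gives Gb4.
An augmented fifth down from F5 gives Bbb4.
D##6 down an augmented fifth is G#5.
C6: a fifth down reaches F, and 8 semitones makes it Fb5.
B#4 down an augmented fifth is E4.
An augmented fifth down from G4 gives Cb4.
Ab5 down an augmented fifth is Dbb5.

Fbb4 Gb4 Bbb4 G#5 Fb5 E4 Cb4 Dbb5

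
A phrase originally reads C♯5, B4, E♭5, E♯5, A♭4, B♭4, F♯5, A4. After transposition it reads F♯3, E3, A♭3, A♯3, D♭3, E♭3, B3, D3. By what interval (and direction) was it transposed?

down a perfect twelfth

From C#5 to F#3 is 12 letter names — a twelfth of some quality.
F#3 to C#5 is 19 semitones, which makes it a perfect twelfth; the second version is lower, so the direction is down.
Checking another pair — A4 → D3 — gives the same interval.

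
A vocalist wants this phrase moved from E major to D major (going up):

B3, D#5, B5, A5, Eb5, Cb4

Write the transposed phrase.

A4 C#6 A6 G6 Db6 Bbb4

E major to D major up is a minor seventh, so every note moves up by that interval.
B3 -> A4
D#5 -> C#6
B5 -> A6
A5 -> G6
Eb5 -> Db6
Cb4 -> Bbb4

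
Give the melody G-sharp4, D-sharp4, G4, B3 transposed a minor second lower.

A minor second down from G#4 gives F##4.
A minor second down from D#4 gives C##4.
G4: a second down reaches F, and 1 semitone makes it F#4.
B3 down a minor second is A#3.

F##4 C##4 F#4 A#3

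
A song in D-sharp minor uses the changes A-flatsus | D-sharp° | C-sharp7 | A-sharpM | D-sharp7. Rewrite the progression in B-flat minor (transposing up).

Fbbsus Bb° Ab7 FM Bb7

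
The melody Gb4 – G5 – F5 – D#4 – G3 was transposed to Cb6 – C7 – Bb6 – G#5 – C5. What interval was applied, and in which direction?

up a perfect eleventh

From Gb4 to Cb6 is 11 letter names — an eleventh of some quality.
Gb4 to Cb6 is 17 semitones, which makes it a perfect eleventh; the second version is higher, so the direction is up.
Checking another pair — G3 → C5 — gives the same interval.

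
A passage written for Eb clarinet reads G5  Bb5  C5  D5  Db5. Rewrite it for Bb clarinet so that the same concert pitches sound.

C6 Eb6 F5 G5 Gb5

First find concert pitch: the Eb clarinet sounds a minor third above written, so G5 Bb5 C5 D5 Db5 sounds Bb5 Db6 Eb5 F5 Fb5.
Then write for Bb clarinet: it sounds a major second below written, so the part must be a major second above concert.
Bb5 → C6
Db6 → Eb6
Eb5 → F5
F5 → G5
Fb5 → Gb5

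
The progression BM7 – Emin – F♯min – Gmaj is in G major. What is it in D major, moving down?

G major down to D major is a perfect fourth; each chord root moves by that interval while the quality stays the same.
BM7: root B down a perfect fourth → F#, giving F#M7.
Emin: root E down a perfect fourth → B, giving Bmin.
F♯min: root F♯ down a perfect fourth → C#, giving C#min.
Gmaj: root G down a perfect fourth → D, giving Dmaj.

F#M7 Bmin C#min Dmaj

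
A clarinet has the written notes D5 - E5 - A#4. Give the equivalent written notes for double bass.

B5 C#6 F##5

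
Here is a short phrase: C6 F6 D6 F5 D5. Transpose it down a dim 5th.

F#5 B5 G#5 B4 G#4

A diminished fifth down from C6 gives F#5.
F6: a fifth down reaches B, and 6 semitones makes it B5.
D6: a fifth down reaches G, and 6 semitones makes it G#5.
A diminished fifth down from F5 gives B4.
D5 down a diminished fifth is G#4.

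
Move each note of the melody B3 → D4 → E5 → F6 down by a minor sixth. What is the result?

D#3 F#3 G#4 A5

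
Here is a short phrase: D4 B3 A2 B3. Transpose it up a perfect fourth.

D4 → G4
B3 → E4
A2 → D3
B3 → E4

G4 E4 D3 E4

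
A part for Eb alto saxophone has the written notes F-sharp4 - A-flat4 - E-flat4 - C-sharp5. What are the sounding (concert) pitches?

The Eb alto saxophone sounds a major sixth below written, so transpose each written note down a major sixth.
F#4 → A3
Ab4 → Cb4
Eb4 → Gb3
C#5 → E4

A3 Cb4 Gb3 E4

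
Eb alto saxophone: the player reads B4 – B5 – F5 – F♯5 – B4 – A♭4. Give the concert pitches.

Written C4 on the Eb alto saxophone sounds as Eb3, a major sixth lower; apply that shift to every note.
B4 gives D4
B5 gives D5
F5 gives Ab4
F#5 gives A4
B4 gives D4
Ab4 gives Cb4

D4 D5 Ab4 A4 D4 Cb4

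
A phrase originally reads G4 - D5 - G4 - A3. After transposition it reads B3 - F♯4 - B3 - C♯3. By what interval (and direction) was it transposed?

down a minor sixth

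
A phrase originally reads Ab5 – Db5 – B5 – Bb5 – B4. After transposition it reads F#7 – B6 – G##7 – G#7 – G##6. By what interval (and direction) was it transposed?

up an augmented thirteenth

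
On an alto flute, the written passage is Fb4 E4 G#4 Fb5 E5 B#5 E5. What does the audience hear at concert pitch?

The alto flute sounds a perfect fourth below written, so transpose each written note down a perfect fourth.
Fb4 gives Cb4
E4 gives B3
G#4 gives D#4
Fb5 gives Cb5
E5 gives B4
B#5 gives F##5
E5 gives B4

Cb4 B3 D#4 Cb5 B4 F##5 B4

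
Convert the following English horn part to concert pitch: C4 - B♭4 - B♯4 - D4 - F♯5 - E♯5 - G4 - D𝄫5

F3 Eb4 E#4 G3 B4 A#4 C4 Gbb4

Written C4 on the English horn sounds as F3, a perfect fifth lower; apply that shift to every note.
C4 to F3
Bb4 to Eb4
B#4 to E#4
D4 to G3
F#5 to B4
E#5 to A#4
G4 to C4
Dbb5 to Gbb4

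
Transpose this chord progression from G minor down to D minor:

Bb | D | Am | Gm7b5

G minor down to D minor is a perfect fourth; each chord root moves by that interval while the quality stays the same.
Bb: root Bb down a perfect fourth → F, giving F.
D: root D down a perfect fourth → A, giving A.
Am: root A down a perfect fourth → E, giving Em.
Gm7b5: root G down a perfect fourth → D, giving Dm7b5.

F A Em Dm7b5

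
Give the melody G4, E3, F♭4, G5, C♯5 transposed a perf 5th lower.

G4 down a perfect fifth is C4.
E3: a fifth down reaches A, and 7 semitones makes it A2.
Fb4 down a perfect fifth is Bbb3.
G5 down a perfect fifth is C5.
C#5: a fifth down reaches F, and 7 semitones makes it F#4.

C4 A2 Bbb3 C5 F#4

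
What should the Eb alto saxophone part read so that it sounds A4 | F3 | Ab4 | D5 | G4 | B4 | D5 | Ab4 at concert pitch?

F#5 D4 F5 B5 E5 G#5 B5 F5

Written C4 sounds as Eb3 on the Eb alto saxophone, so concert pitches are written a major sixth up.
A4 -> F#5
F3 -> D4
Ab4 -> F5
D5 -> B5
G4 -> E5
B4 -> G#5
D5 -> B5
Ab4 -> F5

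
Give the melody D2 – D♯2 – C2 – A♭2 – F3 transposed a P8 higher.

D3 D#3 C3 Ab3 F4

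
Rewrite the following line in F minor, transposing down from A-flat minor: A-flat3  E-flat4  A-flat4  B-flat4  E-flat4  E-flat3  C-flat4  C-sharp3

F3 C4 F4 G4 C4 C3 Ab3 A#2

From A-flat down to F is a minor third; apply that to each pitch.
Ab3 becomes F3
Eb4 becomes C4
Ab4 becomes F4
Bb4 becomes G4
Eb4 becomes C4
Eb3 becomes C3
Cb4 becomes Ab3
C#3 becomes A#2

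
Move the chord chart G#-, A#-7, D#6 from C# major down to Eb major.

Bb- C-7 F6

C# major down to Eb major is an augmented sixth; each chord root moves by that interval while the quality stays the same.
G#-: root G# down an augmented sixth → Bb, giving Bb-.
A#-7: root A# down an augmented sixth → C, giving C-7.
D#6: root D# down an augmented sixth → F, giving F6.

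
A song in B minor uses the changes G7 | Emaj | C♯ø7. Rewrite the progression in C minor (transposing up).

B minor up to C minor is a minor second; each chord root moves by that interval while the quality stays the same.
G7: root G up a minor second → Ab, giving Ab7.
Emaj: root E up a minor second → F, giving Fmaj.
C♯ø7: root C♯ up a minor second → D, giving Dø7.

Ab7 Fmaj Dø7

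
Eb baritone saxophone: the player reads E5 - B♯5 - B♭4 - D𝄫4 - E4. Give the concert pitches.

G3 D#4 Db3 Fbb2 G2

Written C4 on the Eb baritone saxophone sounds as Eb2, a major thirteenth lower; apply that shift to every note.
E5 becomes G3
B#5 becomes D#4
Bb4 becomes Db3
Dbb4 becomes Fbb2
E4 becomes G2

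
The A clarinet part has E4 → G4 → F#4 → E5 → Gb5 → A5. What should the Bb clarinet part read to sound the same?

First find concert pitch: the A clarinet sounds a minor third below written, so E4 G4 F#4 E5 Gb5 A5 sounds C#4 E4 D#4 C#5 Eb5 F#5.
Then write for Bb clarinet: it sounds a major second below written, so the part must be a major second above concert.
C#4 → D#4
E4 → F#4
D#4 → E#4
C#5 → D#5
Eb5 → F5
F#5 → G#5

D#4 F#4 E#4 D#5 F5 G#5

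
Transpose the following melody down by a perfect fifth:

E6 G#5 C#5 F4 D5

A5 C#5 F#4 Bb3 G4

A perfect fifth down from E6 gives A5.
G#5 down a perfect fifth is C#5.
C#5: a fifth down reaches F, and 7 semitones makes it F#4.
A perfect fifth down from F4 gives Bb3.
D5 down a perfect fifth is G4.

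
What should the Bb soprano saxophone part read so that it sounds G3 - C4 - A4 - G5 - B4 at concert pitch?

The Bb soprano saxophone sounds a major second below written, so the written part must be a major second above concert — transpose each note up.
G3 becomes A3
C4 becomes D4
A4 becomes B4
G5 becomes A5
B4 becomes C#5

A3 D4 B4 A5 C#5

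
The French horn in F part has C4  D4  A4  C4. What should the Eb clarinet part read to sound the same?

D3 E3 B3 D3

First find concert pitch: the French horn in F sounds a perfect fifth below written, so C4 D4 A4 C4 sounds F3 G3 D4 F3.
Then write for Eb clarinet: it sounds a minor third above written, so the part must be a minor third below concert.
F3 → D3
G3 → E3
D4 → B3
F3 → D3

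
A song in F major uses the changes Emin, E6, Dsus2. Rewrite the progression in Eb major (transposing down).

Dmin D6 Csus2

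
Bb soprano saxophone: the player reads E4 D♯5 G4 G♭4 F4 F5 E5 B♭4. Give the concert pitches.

D4 C#5 F4 Fb4 Eb4 Eb5 D5 Ab4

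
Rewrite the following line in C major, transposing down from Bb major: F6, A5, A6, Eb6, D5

Bb major to C major down is a minor seventh, so every note moves down by that interval.
F6 -> G5
A5 -> B4
A6 -> B5
Eb6 -> F5
D5 -> E4

G5 B4 B5 F5 E4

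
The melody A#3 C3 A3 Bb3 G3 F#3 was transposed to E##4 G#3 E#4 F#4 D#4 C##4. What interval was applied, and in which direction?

up an augmented fifth

Take the first pair: A#3 → E##4. A to E spans 5 letter names, so the interval is some kind of fifth.
A#3 to E##4 is 8 semitones, which makes it an augmented fifth; the second version is higher, so the direction is up.
Checking another pair — F#3 → C##4 — gives the same interval.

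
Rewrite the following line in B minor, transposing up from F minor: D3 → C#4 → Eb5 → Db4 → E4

G#3 F##4 A5 G4 A#4

From F up to B is an augmented fourth; apply that to each pitch.
D3 becomes G#3
C#4 becomes F##4
Eb5 becomes A5
Db4 becomes G4
E4 becomes A#4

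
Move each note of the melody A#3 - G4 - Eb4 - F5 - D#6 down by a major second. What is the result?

A#3 becomes G#3
G4 becomes F4
Eb4 becomes Db4
F5 becomes Eb5
D#6 becomes C#6

G#3 F4 Db4 Eb5 C#6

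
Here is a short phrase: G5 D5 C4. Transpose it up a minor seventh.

F6 C6 Bb4

A minor seventh up from G5 gives F6.
D5: a seventh up reaches C, and 10 semitones makes it C6.
C4: a seventh up reaches B, and 10 semitones makes it Bb4.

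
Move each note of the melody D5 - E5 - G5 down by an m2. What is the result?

D5 → C#5
E5 → D#5
G5 → F#5

C#5 D#5 F#5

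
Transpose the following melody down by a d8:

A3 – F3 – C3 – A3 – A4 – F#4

A#2 F#2 C#2 A#2 A#3 F##3

A3 becomes A#2
F3 becomes F#2
C3 becomes C#2
A3 becomes A#2
A4 becomes A#3
F#4 becomes F##3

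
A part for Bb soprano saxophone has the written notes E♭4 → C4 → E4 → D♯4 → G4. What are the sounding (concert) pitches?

The Bb soprano saxophone sounds a major second below written, so transpose each written note down a major second.
Eb4 to Db4
C4 to Bb3
E4 to D4
D#4 to C#4
G4 to F4

Db4 Bb3 D4 C#4 F4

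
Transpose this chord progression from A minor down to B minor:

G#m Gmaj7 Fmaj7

A#m Amaj7 Gmaj7

A minor down to B minor is a minor seventh; each chord root moves by that interval while the quality stays the same.
G#m: root G# down a minor seventh → A#, giving A#m.
Gmaj7: root G down a minor seventh → A, giving Amaj7.
Fmaj7: root F down a minor seventh → G, giving Gmaj7.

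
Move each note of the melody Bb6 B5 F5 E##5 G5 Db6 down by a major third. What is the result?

A major third down from Bb6 gives Gb6.
B5: a third down reaches G, and 4 semitones makes it G5.
F5 down a major third is Db5.
E##5: a third down reaches C, and 4 semitones makes it C##5.
G5 down a major third is Eb5.
Db6: a third down reaches B, and 4 semitones makes it Bbb5.

Gb6 G5 Db5 C##5 Eb5 Bbb5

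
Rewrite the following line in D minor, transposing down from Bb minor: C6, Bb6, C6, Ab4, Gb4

E5 D6 E5 C4 Bb3

From Bb down to D is a minor sixth; apply that to each pitch.
C6 -> E5
Bb6 -> D6
C6 -> E5
Ab4 -> C4
Gb4 -> Bb3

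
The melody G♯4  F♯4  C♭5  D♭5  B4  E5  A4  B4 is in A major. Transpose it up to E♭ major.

From A up to E♭ is a diminished fifth; apply that to each pitch.
G#4 to D5
F#4 to C5
Cb5 to Gbb5
Db5 to Abb5
B4 to F5
E5 to Bb5
A4 to Eb5
B4 to F5

D5 C5 Gbb5 Abb5 F5 Bb5 Eb5 F5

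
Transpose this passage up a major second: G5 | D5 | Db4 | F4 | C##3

A5 E5 Eb4 G4 D##3

G5: a second up reaches A, and 2 semitones makes it A5.
D5 up a major second is E5.
Db4: a second up reaches E, and 2 semitones makes it Eb4.
F4 up a major second is G4.
A major second up from C##3 gives D##3.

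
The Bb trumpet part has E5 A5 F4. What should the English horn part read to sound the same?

A5 D6 Bb4

First find concert pitch: the Bb trumpet sounds a major second below written, so E5 A5 F4 sounds D5 G5 Eb4.
Then write for English horn: it sounds a perfect fifth below written, so the part must be a perfect fifth above concert.
D5 → A5
G5 → D6
Eb4 → Bb4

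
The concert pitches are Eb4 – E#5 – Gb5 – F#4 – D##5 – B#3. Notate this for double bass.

Eb5 E#6 Gb6 F#5 D##6 B#4

Written C4 sounds as C3 on the double bass, so concert pitches are written a perfect octave up.
Eb4 becomes Eb5
E#5 becomes E#6
Gb5 becomes Gb6
F#4 becomes F#5
D##5 becomes D##6
B#3 becomes B#4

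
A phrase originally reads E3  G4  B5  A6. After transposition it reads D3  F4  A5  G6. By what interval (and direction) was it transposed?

down a major second

From E3 to D3 is 2 letter names — a second of some quality.
D3 to E3 is 2 semitones, which makes it a major second; the second version is lower, so the direction is down.
Checking another pair — A6 → G6 — gives the same interval.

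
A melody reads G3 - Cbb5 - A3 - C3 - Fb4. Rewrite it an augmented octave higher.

G#4 Cb6 A#4 C#4 F5

G3 up an augmented octave is G#4.
Cbb5: an octave up reaches C, and 13 semitones makes it Cb6.
A3 up an augmented octave is A#4.
An augmented octave up from C3 gives C#4.
Fb4 up an augmented octave is F5.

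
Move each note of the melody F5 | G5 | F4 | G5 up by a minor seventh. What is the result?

Eb6 F6 Eb5 F6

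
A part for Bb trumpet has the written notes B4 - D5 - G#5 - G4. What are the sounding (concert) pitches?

Written C4 on the Bb trumpet sounds as Bb3, a major second lower; apply that shift to every note.
B4 becomes A4
D5 becomes C5
G#5 becomes F#5
G4 becomes F4

A4 C5 F#5 F4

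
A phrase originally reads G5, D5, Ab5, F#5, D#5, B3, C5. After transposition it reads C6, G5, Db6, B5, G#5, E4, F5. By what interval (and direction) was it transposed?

From G5 to C6 is 4 letter names — a fourth of some quality.
G5 to C6 is 5 semitones, which makes it a perfect fourth; the second version is higher, so the direction is up.
Checking another pair — C5 → F5 — gives the same interval.

up a perfect fourth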